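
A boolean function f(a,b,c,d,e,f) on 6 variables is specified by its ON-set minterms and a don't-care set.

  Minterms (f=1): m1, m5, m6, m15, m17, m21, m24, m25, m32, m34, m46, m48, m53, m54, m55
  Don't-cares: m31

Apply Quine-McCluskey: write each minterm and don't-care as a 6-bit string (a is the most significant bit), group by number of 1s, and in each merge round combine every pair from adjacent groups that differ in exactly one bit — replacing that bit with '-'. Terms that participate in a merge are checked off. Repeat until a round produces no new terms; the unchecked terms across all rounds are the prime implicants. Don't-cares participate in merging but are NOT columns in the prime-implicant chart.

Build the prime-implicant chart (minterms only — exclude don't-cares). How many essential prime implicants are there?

8

Round 0: 000001✓ 000101✓ 000110 001111✓ 010001✓ 010101✓ 011000✓ 011001✓ 011111✓ 100000✓ 100010✓ 101110 110000✓ 110101✓ 110110✓ 110111✓
Round 1: -10101 0-0001✓ 0-0101✓ 0-1111 000-01✓ 01-001 010-01✓ 01100- 1-0000 1000-0 1101-1 11011-
Round 2: 0-0-01
PIs = {-10101, 0-0-01, 0-1111, 000110, 01-001, 01100-, 1-0000, 1000-0, 101110, 1101-1, 11011-}
Coverage chart:
  m1: 0-0-01 ←essential
  m5: 0-0-01 ←essential
  m6: 000110 ←essential
  m15: 0-1111 ←essential
  m17: 0-0-01,01-001
  m21: -10101,0-0-01
  m24: 01100- ←essential
  m25: 01-001,01100-
  m32: 1-0000,1000-0
  m34: 1000-0 ←essential
  m46: 101110 ←essential
  m48: 1-0000 ←essential
  m53: -10101,1101-1
  m54: 11011- ←essential
  m55: 1101-1,11011-
Essential: 0-0-01, 0-1111, 000110, 01100-, 1-0000, 1000-0, 101110, 11011-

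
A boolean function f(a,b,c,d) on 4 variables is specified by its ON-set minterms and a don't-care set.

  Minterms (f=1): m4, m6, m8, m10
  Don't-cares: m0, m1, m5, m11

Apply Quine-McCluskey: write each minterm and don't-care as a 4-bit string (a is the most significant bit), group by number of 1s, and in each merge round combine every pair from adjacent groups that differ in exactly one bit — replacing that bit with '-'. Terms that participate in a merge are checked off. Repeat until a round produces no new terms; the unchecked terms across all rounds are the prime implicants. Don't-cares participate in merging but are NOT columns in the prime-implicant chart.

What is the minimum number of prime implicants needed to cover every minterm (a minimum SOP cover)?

2

Round 0: 0000✓ 0001✓ 0100✓ 0101✓ 0110✓ 1000✓ 1010✓ 1011✓
Round 1: -000 0-00✓ 0-01✓ 000-✓ 01-0 010-✓ 10-0 101-
Round 2: 0-0-
PIs = {-000, 0-0-, 01-0, 10-0, 101-}
Coverage chart:
  m4: 0-0-,01-0
  m6: 01-0 ←essential
  m8: -000,10-0
  m10: 10-0,101-
Essential: 01-0
Petrick residual → 10-0
Min cover (2 terms): a'bd' + ab'd'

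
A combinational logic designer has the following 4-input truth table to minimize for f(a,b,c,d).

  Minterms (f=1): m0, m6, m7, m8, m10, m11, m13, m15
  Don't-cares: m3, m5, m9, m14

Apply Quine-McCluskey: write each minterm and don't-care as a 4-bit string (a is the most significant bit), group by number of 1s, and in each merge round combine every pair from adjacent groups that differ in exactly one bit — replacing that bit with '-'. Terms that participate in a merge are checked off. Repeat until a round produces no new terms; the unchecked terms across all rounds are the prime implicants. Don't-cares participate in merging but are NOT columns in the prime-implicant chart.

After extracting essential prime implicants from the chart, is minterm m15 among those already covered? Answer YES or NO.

[col 0] 0000*, 0011*, 0101*, 0110*, 0111*, 1000*, 1001*, 1010*, 1011*, 1101*, 1110*, 1111*
[col 1] -000, -011*, -101*, -110*, -111*, 0-11*, 01-1*, 011-*, 1-01*, 1-10*, 1-11*, 10-0*, 10-1*, 100-*, 101-*, 11-1*, 111-*
[col 2] --11, -1-1, -11-, 1--1, 1-1-, 10--
Prime implicants: --11, -000, -1-1, -11-, 1--1, 1-1-, 10--
PI chart (minterm → PIs covering it):
  0 | -000  (sole → essential)
  6 | -11-  (sole → essential)
  7 | --11,-1-1,-11-
  8 | -000,10--
  10 | 1-1-,10--
  11 | --11,1--1,1-1-,10--
  13 | -1-1,1--1
  15 | --11,-1-1,-11-,1--1,1-1-
Essential prime implicants: -000, -11-

YES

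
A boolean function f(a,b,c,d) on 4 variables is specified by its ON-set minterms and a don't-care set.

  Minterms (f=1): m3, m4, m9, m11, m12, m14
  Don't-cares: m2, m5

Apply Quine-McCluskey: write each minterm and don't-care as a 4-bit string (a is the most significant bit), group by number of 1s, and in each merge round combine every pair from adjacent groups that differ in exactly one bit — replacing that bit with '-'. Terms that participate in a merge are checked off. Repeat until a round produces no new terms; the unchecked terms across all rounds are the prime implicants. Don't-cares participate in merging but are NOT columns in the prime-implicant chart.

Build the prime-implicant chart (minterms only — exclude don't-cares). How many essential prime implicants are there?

[col 0] 0010*, 0011*, 0100*, 0101*, 1001*, 1011*, 1100*, 1110*
[col 1] -011, -100, 001-, 010-, 10-1, 11-0
Prime implicants: -011, -100, 001-, 010-, 10-1, 11-0
PI chart (minterm → PIs covering it):
  3 | -011,001-
  4 | -100,010-
  9 | 10-1  (sole → essential)
  11 | -011,10-1
  12 | -100,11-0
  14 | 11-0  (sole → essential)
Essential prime implicants: 10-1, 11-0

2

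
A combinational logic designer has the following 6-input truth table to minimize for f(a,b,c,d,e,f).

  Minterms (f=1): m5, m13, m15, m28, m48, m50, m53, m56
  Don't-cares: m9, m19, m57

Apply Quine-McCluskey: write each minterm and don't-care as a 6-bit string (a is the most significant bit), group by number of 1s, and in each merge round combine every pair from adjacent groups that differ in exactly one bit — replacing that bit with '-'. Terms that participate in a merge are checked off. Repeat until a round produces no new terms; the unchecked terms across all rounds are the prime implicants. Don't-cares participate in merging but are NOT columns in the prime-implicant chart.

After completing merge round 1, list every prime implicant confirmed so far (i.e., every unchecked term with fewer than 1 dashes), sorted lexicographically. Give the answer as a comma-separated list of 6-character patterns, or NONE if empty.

010011, 011100, 110101

[col 0] 000101*, 001001*, 001101*, 001111*, 010011, 011100, 110000*, 110010*, 110101, 111000*, 111001*
[col 1] 00-101, 001-01, 0011-1, 11-000, 1100-0, 11100-
Prime implicants: 00-101, 001-01, 0011-1, 010011, 011100, 11-000, 1100-0, 110101, 11100-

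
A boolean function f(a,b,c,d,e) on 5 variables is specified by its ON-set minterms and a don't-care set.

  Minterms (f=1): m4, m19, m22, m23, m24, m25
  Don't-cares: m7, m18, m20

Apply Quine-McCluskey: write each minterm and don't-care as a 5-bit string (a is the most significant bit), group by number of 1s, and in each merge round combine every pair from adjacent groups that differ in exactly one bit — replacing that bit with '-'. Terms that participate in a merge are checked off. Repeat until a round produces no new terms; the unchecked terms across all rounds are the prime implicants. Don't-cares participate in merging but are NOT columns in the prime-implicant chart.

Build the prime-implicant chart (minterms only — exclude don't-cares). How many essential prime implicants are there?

3

size-2^0 implicants → 00100(✓)  00111(✓)  10010(✓)  10011(✓)  10100(✓)  10110(✓)  10111(✓)  11000(✓)  11001(✓)
size-2^1 implicants → -0100  -0111  10-10(✓)  10-11(✓)  1001-(✓)  101-0  1011-(✓)  1100-
size-2^2 implicants → 10-1-
Unchecked terms (primes): -0100, -0111, 10-1-, 101-0, 1100-
Minterm coverage:
  m4 ⊆ -0100 [E]
  m19 ⊆ 10-1- [E]
  m22 ⊆ 10-1-,101-0
  m23 ⊆ -0111,10-1-
  m24 ⊆ 1100- [E]
  m25 ⊆ 1100- [E]
E = {-0100, 10-1-, 1100-}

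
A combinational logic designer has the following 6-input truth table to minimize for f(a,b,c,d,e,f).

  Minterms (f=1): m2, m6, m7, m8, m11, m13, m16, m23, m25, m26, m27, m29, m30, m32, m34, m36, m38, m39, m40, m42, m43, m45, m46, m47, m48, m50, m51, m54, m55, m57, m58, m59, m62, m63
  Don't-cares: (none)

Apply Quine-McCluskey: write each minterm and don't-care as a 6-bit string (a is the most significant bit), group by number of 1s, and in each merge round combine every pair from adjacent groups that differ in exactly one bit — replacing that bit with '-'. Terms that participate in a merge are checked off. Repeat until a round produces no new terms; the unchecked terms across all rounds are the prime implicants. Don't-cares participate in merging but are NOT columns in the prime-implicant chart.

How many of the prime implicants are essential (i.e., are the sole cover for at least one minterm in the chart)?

[col 0] 000010*, 000110*, 000111*, 001000*, 001011*, 001101*, 010000*, 010111*, 011001*, 011010*, 011011*, 011101*, 011110*, 100000*, 100010*, 100100*, 100110*, 100111*, 101000*, 101010*, 101011*, 101101*, 101110*, 101111*, 110000*, 110010*, 110011*, 110110*, 110111*, 111001*, 111010*, 111011*, 111110*, 111111*
[col 1] -00010*, -00110*, -00111*, -01000, -01011*, -01101, -10000, -10111*, -11001*, -11010*, -11011*, -11110*, 0-0111*, 0-1011*, 0-1101, 000-10*, 00011-*, 011-01, 011-10*, 0110-1*, 01101-*, 1-0000*, 1-0010*, 1-0110*, 1-0111*, 1-1010*, 1-1011*, 1-1110*, 1-1111*, 10-000*, 10-010*, 10-110*, 10-111*, 100-00*, 100-10*, 1000-0*, 1001-0*, 10011-*, 101-10*, 101-11*, 1010-0*, 10101-*, 1011-1, 10111-*, 11-010*, 11-011*, 11-110*, 11-111*, 110-10*, 110-11*, 1100-0*, 11001-*, 11011-*, 111-10*, 111-11*, 1110-1*, 11101-*, 11111-*
[col 2] --0111, --1011, -00-10, -0011-, -11-10, -110-1, -1101-, 1--010*, 1--110*, 1--111*, 1-0-10*, 1-00-0, 1-011-*, 1-1-10*, 1-1-11*, 1-101-*, 1-111-*, 10--10*, 10-0-0, 10-11-*, 100--0, 101-1-*, 11--10*, 11--11*, 11-01-*, 11-11-*, 110-1-*, 111-1-*
[col 3] 1---10, 1--11-, 1-1-1-, 11--1-
Prime implicants: --0111, --1011, -00-10, -0011-, -01000, -01101, -10000, -11-10, -110-1, -1101-, 0-1101, 011-01, 1---10, 1--11-, 1-00-0, 1-1-1-, 10-0-0, 100--0, 1011-1, 11--1-
PI chart (minterm → PIs covering it):
  2 | -00-10  (sole → essential)
  6 | -00-10,-0011-
  7 | --0111,-0011-
  8 | -01000  (sole → essential)
  11 | --1011  (sole → essential)
  13 | -01101,0-1101
  16 | -10000  (sole → essential)
  23 | --0111  (sole → essential)
  25 | -110-1,011-01
  26 | -11-10,-1101-
  27 | --1011,-110-1,-1101-
  29 | 0-1101,011-01
  30 | -11-10  (sole → essential)
  32 | 1-00-0,10-0-0,100--0
  34 | -00-10,1---10,1-00-0,10-0-0,100--0
  36 | 100--0  (sole → essential)
  38 | -00-10,-0011-,1---10,1--11-,100--0
  39 | --0111,-0011-,1--11-
  40 | -01000,10-0-0
  42 | 1---10,1-1-1-,10-0-0
  43 | --1011,1-1-1-
  45 | -01101,1011-1
  46 | 1---10,1--11-,1-1-1-
  47 | 1--11-,1-1-1-,1011-1
  48 | -10000,1-00-0
  50 | 1---10,1-00-0,11--1-
  51 | 11--1-  (sole → essential)
  54 | 1---10,1--11-,11--1-
  55 | --0111,1--11-,11--1-
  57 | -110-1  (sole → essential)
  58 | -11-10,-1101-,1---10,1-1-1-,11--1-
  59 | --1011,-110-1,-1101-,1-1-1-,11--1-
  62 | -11-10,1---10,1--11-,1-1-1-,11--1-
  63 | 1--11-,1-1-1-,11--1-
Essential prime implicants: --0111, --1011, -00-10, -01000, -10000, -11-10, -110-1, 100--0, 11--1-

9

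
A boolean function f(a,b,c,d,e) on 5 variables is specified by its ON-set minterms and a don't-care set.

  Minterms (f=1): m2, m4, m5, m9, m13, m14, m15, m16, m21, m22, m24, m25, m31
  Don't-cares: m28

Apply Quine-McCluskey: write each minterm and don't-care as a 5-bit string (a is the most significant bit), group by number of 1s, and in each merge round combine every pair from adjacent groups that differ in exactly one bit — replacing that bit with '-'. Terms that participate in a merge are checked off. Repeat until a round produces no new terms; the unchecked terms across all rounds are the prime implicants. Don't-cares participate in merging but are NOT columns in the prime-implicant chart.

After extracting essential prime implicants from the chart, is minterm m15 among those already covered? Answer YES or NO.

[col 0] 00010, 00100*, 00101*, 01001*, 01101*, 01110*, 01111*, 10000*, 10101*, 10110, 11000*, 11001*, 11100*, 11111*
[col 1] -0101, -1001, -1111, 0-101, 0010-, 01-01, 011-1, 0111-, 1-000, 11-00, 1100-
Prime implicants: -0101, -1001, -1111, 0-101, 00010, 0010-, 01-01, 011-1, 0111-, 1-000, 10110, 11-00, 1100-
PI chart (minterm → PIs covering it):
  2 | 00010  (sole → essential)
  4 | 0010-  (sole → essential)
  5 | -0101,0-101,0010-
  9 | -1001,01-01
  13 | 0-101,01-01,011-1
  14 | 0111-  (sole → essential)
  15 | -1111,011-1,0111-
  16 | 1-000  (sole → essential)
  21 | -0101  (sole → essential)
  22 | 10110  (sole → essential)
  24 | 1-000,11-00,1100-
  25 | -1001,1100-
  31 | -1111  (sole → essential)
Essential prime implicants: -0101, -1111, 00010, 0010-, 0111-, 1-000, 10110

YES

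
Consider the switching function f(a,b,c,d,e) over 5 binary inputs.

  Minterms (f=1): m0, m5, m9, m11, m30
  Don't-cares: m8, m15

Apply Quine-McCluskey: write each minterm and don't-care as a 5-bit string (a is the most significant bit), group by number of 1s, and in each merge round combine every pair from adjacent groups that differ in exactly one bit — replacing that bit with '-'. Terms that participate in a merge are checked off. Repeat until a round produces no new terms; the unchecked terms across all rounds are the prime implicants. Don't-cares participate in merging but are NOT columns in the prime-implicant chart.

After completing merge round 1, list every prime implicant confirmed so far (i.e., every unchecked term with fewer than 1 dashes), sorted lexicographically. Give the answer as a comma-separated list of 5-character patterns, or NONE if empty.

00101, 11110

Round 0: 00000✓ 00101 01000✓ 01001✓ 01011✓ 01111✓ 11110
Round 1: 0-000 01-11 010-1 0100-
PIs = {0-000, 00101, 01-11, 010-1, 0100-, 11110}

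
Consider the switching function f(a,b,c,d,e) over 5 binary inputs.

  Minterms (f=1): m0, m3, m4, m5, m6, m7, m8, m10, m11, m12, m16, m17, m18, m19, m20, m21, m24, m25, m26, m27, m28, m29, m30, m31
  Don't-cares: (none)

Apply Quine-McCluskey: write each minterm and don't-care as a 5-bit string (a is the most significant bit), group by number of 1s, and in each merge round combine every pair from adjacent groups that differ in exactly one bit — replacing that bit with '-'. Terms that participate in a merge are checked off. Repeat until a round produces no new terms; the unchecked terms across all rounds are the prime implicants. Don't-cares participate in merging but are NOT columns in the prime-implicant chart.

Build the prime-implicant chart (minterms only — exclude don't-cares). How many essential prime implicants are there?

size-2^0 implicants → 00000(✓)  00011(✓)  00100(✓)  00101(✓)  00110(✓)  00111(✓)  01000(✓)  01010(✓)  01011(✓)  01100(✓)  10000(✓)  10001(✓)  10010(✓)  10011(✓)  10100(✓)  10101(✓)  11000(✓)  11001(✓)  11010(✓)  11011(✓)  11100(✓)  11101(✓)  11110(✓)  11111(✓)
size-2^1 implicants → -0000(✓)  -0011(✓)  -0100(✓)  -0101(✓)  -1000(✓)  -1010(✓)  -1011(✓)  -1100(✓)  0-000(✓)  0-011(✓)  0-100(✓)  00-00(✓)  00-11  001-0(✓)  001-1(✓)  0010-(✓)  0011-(✓)  01-00(✓)  010-0(✓)  0101-(✓)  1-000(✓)  1-001(✓)  1-010(✓)  1-011(✓)  1-100(✓)  1-101(✓)  10-00(✓)  10-01(✓)  100-0(✓)  100-1(✓)  1000-(✓)  1001-(✓)  1010-(✓)  11-00(✓)  11-01(✓)  11-10(✓)  11-11(✓)  110-0(✓)  110-1(✓)  1100-(✓)  1101-(✓)  111-0(✓)  111-1(✓)  1110-(✓)  1111-(✓)
size-2^2 implicants → --000(✓)  --011  --100(✓)  -0-00(✓)  -010-  -1-00(✓)  -10-0  -101-  0--00(✓)  001--  1--00(✓)  1--01(✓)  1-0-0(✓)  1-0-1(✓)  1-00-(✓)  1-01-(✓)  1-10-(✓)  10-0-(✓)  100--(✓)  11--0(✓)  11--1(✓)  11-0-(✓)  11-1-(✓)  110--(✓)  111--(✓)
size-2^3 implicants → ---00  1--0-  1-0--  11---
Unchecked terms (primes): ---00, --011, -010-, -10-0, -101-, 00-11, 001--, 1--0-, 1-0--, 11---
Minterm coverage:
  m0 ⊆ ---00 [E]
  m3 ⊆ --011,00-11
  m4 ⊆ ---00,-010-,001--
  m5 ⊆ -010-,001--
  m6 ⊆ 001-- [E]
  m7 ⊆ 00-11,001--
  m8 ⊆ ---00,-10-0
  m10 ⊆ -10-0,-101-
  m11 ⊆ --011,-101-
  m12 ⊆ ---00 [E]
  m16 ⊆ ---00,1--0-,1-0--
  m17 ⊆ 1--0-,1-0--
  m18 ⊆ 1-0-- [E]
  m19 ⊆ --011,1-0--
  m20 ⊆ ---00,-010-,1--0-
  m21 ⊆ -010-,1--0-
  m24 ⊆ ---00,-10-0,1--0-,1-0--,11---
  m25 ⊆ 1--0-,1-0--,11---
  m26 ⊆ -10-0,-101-,1-0--,11---
  m27 ⊆ --011,-101-,1-0--,11---
  m28 ⊆ ---00,1--0-,11---
  m29 ⊆ 1--0-,11---
  m30 ⊆ 11--- [E]
  m31 ⊆ 11--- [E]
E = {---00, 001--, 1-0--, 11---}

4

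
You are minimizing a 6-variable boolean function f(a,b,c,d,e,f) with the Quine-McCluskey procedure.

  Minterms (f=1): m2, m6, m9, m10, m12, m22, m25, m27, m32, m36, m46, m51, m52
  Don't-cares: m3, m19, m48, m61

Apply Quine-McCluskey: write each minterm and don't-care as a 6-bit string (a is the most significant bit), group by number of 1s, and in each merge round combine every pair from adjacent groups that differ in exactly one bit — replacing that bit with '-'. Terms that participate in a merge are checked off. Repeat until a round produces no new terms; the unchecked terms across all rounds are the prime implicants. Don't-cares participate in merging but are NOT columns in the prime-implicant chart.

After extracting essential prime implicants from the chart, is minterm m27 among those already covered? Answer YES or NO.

Round 0: 000010✓ 000011✓ 000110✓ 001001✓ 001010✓ 001100 010011✓ 010110✓ 011001✓ 011011✓ 100000✓ 100100✓ 101110 110000✓ 110011✓ 110100✓ 111101
Round 1: -10011 0-0011 0-0110 0-1001 00-010 000-10 00001- 01-011 0110-1 1-0000✓ 1-0100✓ 100-00✓ 110-00✓
Round 2: 1-0-00
PIs = {-10011, 0-0011, 0-0110, 0-1001, 00-010, 000-10, 00001-, 001100, 01-011, 0110-1, 1-0-00, 101110, 111101}
Coverage chart:
  m2: 00-010,000-10,00001-
  m6: 0-0110,000-10
  m9: 0-1001 ←essential
  m10: 00-010 ←essential
  m12: 001100 ←essential
  m22: 0-0110 ←essential
  m25: 0-1001,0110-1
  m27: 01-011,0110-1
  m32: 1-0-00 ←essential
  m36: 1-0-00 ←essential
  m46: 101110 ←essential
  m51: -10011 ←essential
  m52: 1-0-00 ←essential
Essential: -10011, 0-0110, 0-1001, 00-010, 001100, 1-0-00, 101110

NO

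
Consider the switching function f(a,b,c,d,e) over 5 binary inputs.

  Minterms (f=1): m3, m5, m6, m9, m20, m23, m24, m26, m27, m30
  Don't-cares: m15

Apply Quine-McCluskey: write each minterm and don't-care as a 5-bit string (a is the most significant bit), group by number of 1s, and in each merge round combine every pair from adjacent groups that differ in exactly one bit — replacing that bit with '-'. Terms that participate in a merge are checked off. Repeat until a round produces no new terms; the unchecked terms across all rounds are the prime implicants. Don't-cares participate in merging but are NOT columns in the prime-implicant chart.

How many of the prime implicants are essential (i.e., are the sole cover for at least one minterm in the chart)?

Round 0: 00011 00101 00110 01001 01111 10100 10111 11000✓ 11010✓ 11011✓ 11110✓
Round 1: 11-10 110-0 1101-
PIs = {00011, 00101, 00110, 01001, 01111, 10100, 10111, 11-10, 110-0, 1101-}
Coverage chart:
  m3: 00011 ←essential
  m5: 00101 ←essential
  m6: 00110 ←essential
  m9: 01001 ←essential
  m20: 10100 ←essential
  m23: 10111 ←essential
  m24: 110-0 ←essential
  m26: 11-10,110-0,1101-
  m27: 1101- ←essential
  m30: 11-10 ←essential
Essential: 00011, 00101, 00110, 01001, 10100, 10111, 11-10, 110-0, 1101-

9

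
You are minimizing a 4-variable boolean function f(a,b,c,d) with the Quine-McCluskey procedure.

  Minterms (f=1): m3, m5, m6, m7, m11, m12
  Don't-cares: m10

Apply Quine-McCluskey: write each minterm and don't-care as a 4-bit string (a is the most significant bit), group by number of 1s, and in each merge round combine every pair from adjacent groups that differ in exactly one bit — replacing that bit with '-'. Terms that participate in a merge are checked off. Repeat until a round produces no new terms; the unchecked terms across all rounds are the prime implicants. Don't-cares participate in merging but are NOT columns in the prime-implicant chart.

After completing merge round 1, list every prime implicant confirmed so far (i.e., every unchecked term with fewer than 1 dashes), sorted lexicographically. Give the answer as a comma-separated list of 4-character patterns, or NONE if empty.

1100

Round 0: 0011✓ 0101✓ 0110✓ 0111✓ 1010✓ 1011✓ 1100
Round 1: -011 0-11 01-1 011- 101-
PIs = {-011, 0-11, 01-1, 011-, 101-, 1100}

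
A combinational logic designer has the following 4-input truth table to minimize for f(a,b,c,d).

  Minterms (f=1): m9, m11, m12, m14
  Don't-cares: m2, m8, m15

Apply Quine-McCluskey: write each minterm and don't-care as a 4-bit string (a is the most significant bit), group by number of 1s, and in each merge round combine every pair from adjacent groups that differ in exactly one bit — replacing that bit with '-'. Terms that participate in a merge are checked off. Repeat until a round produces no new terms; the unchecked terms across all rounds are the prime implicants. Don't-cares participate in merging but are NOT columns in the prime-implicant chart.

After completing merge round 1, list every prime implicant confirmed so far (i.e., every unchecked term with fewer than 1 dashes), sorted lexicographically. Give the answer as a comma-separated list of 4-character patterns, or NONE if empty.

0010

[col 0] 0010, 1000*, 1001*, 1011*, 1100*, 1110*, 1111*
[col 1] 1-00, 1-11, 10-1, 100-, 11-0, 111-
Prime implicants: 0010, 1-00, 1-11, 10-1, 100-, 11-0, 111-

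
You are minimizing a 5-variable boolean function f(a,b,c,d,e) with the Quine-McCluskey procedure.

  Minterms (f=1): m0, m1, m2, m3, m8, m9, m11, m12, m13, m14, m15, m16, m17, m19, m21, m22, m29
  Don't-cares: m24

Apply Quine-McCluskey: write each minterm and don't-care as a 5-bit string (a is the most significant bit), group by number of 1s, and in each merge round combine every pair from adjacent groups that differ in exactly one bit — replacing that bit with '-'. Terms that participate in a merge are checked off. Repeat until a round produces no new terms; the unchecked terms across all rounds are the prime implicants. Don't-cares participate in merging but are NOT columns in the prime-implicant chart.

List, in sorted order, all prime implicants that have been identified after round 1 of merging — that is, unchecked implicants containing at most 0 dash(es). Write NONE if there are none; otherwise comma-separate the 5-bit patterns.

10110

Round 0: 00000✓ 00001✓ 00010✓ 00011✓ 01000✓ 01001✓ 01011✓ 01100✓ 01101✓ 01110✓ 01111✓ 10000✓ 10001✓ 10011✓ 10101✓ 10110 11000✓ 11101✓
Round 1: -0000✓ -0001✓ -0011✓ -1000✓ -1101 0-000✓ 0-001✓ 0-011✓ 000-0✓ 000-1✓ 0000-✓ 0001-✓ 01-00✓ 01-01✓ 01-11✓ 010-1✓ 0100-✓ 011-0✓ 011-1✓ 0110-✓ 0111-✓ 1-000✓ 1-101 10-01 100-1✓ 1000-✓
Round 2: --000 -00-1 -000- 0-0-1 0-00- 000-- 01--1 01-0- 011--
PIs = {--000, -00-1, -000-, -1101, 0-0-1, 0-00-, 000--, 01--1, 01-0-, 011--, 1-101, 10-01, 10110}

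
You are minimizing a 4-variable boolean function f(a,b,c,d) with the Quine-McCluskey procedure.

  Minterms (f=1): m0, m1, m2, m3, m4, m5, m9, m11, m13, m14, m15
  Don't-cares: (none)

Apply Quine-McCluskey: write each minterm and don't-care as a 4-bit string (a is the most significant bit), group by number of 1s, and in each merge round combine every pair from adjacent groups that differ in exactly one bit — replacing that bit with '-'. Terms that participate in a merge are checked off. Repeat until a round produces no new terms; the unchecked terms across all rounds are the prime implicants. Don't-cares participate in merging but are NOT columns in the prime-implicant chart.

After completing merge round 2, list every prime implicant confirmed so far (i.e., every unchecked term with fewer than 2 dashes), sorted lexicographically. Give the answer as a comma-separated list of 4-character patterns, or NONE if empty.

111-

[col 0] 0000*, 0001*, 0010*, 0011*, 0100*, 0101*, 1001*, 1011*, 1101*, 1110*, 1111*
[col 1] -001*, -011*, -101*, 0-00*, 0-01*, 00-0*, 00-1*, 000-*, 001-*, 010-*, 1-01*, 1-11*, 10-1*, 11-1*, 111-
[col 2] --01, -0-1, 0-0-, 00--, 1--1
Prime implicants: --01, -0-1, 0-0-, 00--, 1--1, 111-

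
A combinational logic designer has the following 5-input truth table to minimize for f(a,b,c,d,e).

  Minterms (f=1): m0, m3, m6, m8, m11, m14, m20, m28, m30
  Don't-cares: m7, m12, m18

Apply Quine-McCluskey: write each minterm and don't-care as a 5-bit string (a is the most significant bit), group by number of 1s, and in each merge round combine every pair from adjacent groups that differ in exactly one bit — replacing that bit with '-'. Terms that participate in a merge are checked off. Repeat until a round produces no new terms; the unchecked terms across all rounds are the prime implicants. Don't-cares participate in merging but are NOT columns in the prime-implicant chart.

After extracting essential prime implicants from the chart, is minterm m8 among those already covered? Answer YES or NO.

[col 0] 00000*, 00011*, 00110*, 00111*, 01000*, 01011*, 01100*, 01110*, 10010, 10100*, 11100*, 11110*
[col 1] -1100*, -1110*, 0-000, 0-011, 0-110, 00-11, 0011-, 01-00, 011-0*, 1-100, 111-0*
[col 2] -11-0
Prime implicants: -11-0, 0-000, 0-011, 0-110, 00-11, 0011-, 01-00, 1-100, 10010
PI chart (minterm → PIs covering it):
  0 | 0-000  (sole → essential)
  3 | 0-011,00-11
  6 | 0-110,0011-
  8 | 0-000,01-00
  11 | 0-011  (sole → essential)
  14 | -11-0,0-110
  20 | 1-100  (sole → essential)
  28 | -11-0,1-100
  30 | -11-0  (sole → essential)
Essential prime implicants: -11-0, 0-000, 0-011, 1-100

YES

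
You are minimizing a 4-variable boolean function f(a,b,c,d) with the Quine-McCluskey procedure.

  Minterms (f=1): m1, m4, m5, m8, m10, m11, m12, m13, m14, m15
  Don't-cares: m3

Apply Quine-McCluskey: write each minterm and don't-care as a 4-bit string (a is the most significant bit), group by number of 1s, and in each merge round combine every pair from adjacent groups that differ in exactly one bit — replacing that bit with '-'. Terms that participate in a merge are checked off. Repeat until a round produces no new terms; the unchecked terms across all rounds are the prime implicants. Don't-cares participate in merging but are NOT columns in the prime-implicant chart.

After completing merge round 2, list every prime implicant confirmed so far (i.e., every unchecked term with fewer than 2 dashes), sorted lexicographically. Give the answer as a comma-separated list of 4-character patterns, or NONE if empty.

-011, 0-01, 00-1

[col 0] 0001*, 0011*, 0100*, 0101*, 1000*, 1010*, 1011*, 1100*, 1101*, 1110*, 1111*
[col 1] -011, -100*, -101*, 0-01, 00-1, 010-*, 1-00*, 1-10*, 1-11*, 10-0*, 101-*, 11-0*, 11-1*, 110-*, 111-*
[col 2] -10-, 1--0, 1-1-, 11--
Prime implicants: -011, -10-, 0-01, 00-1, 1--0, 1-1-, 11--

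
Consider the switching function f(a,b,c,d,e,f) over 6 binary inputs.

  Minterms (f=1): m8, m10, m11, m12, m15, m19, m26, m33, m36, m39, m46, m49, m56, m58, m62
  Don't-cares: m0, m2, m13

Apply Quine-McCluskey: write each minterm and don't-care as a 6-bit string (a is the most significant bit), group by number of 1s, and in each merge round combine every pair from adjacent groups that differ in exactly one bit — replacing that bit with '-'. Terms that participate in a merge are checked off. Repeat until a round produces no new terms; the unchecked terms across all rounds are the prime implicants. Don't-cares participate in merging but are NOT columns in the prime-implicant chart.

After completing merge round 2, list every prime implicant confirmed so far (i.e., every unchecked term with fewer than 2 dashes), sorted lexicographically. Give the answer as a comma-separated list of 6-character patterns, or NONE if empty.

-11010, 0-1010, 001-00, 001-11, 00101-, 0011-1, 00110-, 010011, 1-0001, 1-1110, 100100, 100111, 111-10, 1110-0

size-2^0 implicants → 000000(✓)  000010(✓)  001000(✓)  001010(✓)  001011(✓)  001100(✓)  001101(✓)  001111(✓)  010011  011010(✓)  100001(✓)  100100  100111  101110(✓)  110001(✓)  111000(✓)  111010(✓)  111110(✓)
size-2^1 implicants → -11010  0-1010  00-000(✓)  00-010(✓)  0000-0(✓)  001-00  001-11  0010-0(✓)  00101-  0011-1  00110-  1-0001  1-1110  111-10  1110-0
size-2^2 implicants → 00-0-0
Unchecked terms (primes): -11010, 0-1010, 00-0-0, 001-00, 001-11, 00101-, 0011-1, 00110-, 010011, 1-0001, 1-1110, 100100, 100111, 111-10, 1110-0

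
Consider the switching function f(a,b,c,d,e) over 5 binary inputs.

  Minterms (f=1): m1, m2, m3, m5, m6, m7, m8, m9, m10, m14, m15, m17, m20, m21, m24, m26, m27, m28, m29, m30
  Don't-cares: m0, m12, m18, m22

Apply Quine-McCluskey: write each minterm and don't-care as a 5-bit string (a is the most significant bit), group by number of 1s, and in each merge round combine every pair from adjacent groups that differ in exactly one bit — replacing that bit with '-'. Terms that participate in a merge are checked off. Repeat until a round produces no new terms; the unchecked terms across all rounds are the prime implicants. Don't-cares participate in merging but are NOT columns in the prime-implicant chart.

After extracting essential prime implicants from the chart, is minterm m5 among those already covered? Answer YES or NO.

YES

[col 0] 00000*, 00001*, 00010*, 00011*, 00101*, 00110*, 00111*, 01000*, 01001*, 01010*, 01100*, 01110*, 01111*, 10001*, 10010*, 10100*, 10101*, 10110*, 11000*, 11010*, 11011*, 11100*, 11101*, 11110*
[col 1] -0001*, -0010*, -0101*, -0110*, -1000*, -1010*, -1100*, -1110*, 0-000*, 0-001*, 0-010*, 0-110*, 0-111*, 00-01*, 00-10*, 00-11*, 000-0*, 000-1*, 0000-*, 0001-*, 001-1*, 0011-*, 01-00*, 01-10*, 010-0*, 0100-*, 011-0*, 0111-*, 1-010*, 1-100*, 1-101*, 1-110*, 10-01*, 10-10*, 101-0*, 1010-*, 11-00*, 11-10*, 110-0*, 1101-, 111-0*, 1110-*
[col 2] --010*, --110*, -0-01, -0-10*, -1-00*, -1-10*, -10-0*, -11-0*, 0--10*, 0-0-0, 0-00-, 0-11-, 00--1, 00-1-, 000--, 01--0*, 1--10*, 1-1-0, 1-10-, 11--0*
[col 3] ---10, -1--0
Prime implicants: ---10, -0-01, -1--0, 0-0-0, 0-00-, 0-11-, 00--1, 00-1-, 000--, 1-1-0, 1-10-, 1101-
PI chart (minterm → PIs covering it):
  1 | -0-01,0-00-,00--1,000--
  2 | ---10,0-0-0,00-1-,000--
  3 | 00--1,00-1-,000--
  5 | -0-01,00--1
  6 | ---10,0-11-,00-1-
  7 | 0-11-,00--1,00-1-
  8 | -1--0,0-0-0,0-00-
  9 | 0-00-  (sole → essential)
  10 | ---10,-1--0,0-0-0
  14 | ---10,-1--0,0-11-
  15 | 0-11-  (sole → essential)
  17 | -0-01  (sole → essential)
  20 | 1-1-0,1-10-
  21 | -0-01,1-10-
  24 | -1--0  (sole → essential)
  26 | ---10,-1--0,1101-
  27 | 1101-  (sole → essential)
  28 | -1--0,1-1-0,1-10-
  29 | 1-10-  (sole → essential)
  30 | ---10,-1--0,1-1-0
Essential prime implicants: -0-01, -1--0, 0-00-, 0-11-, 1-10-, 1101-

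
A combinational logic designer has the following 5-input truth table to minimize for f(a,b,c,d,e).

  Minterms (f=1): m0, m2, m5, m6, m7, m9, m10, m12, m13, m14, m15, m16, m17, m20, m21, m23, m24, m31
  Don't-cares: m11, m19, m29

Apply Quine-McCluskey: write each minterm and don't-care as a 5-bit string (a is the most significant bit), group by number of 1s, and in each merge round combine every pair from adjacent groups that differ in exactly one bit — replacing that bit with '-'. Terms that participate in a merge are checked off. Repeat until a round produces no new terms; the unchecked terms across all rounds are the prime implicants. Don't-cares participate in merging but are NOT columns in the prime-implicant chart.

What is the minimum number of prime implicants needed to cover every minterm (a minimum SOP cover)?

7

size-2^0 implicants → 00000(✓)  00010(✓)  00101(✓)  00110(✓)  00111(✓)  01001(✓)  01010(✓)  01011(✓)  01100(✓)  01101(✓)  01110(✓)  01111(✓)  10000(✓)  10001(✓)  10011(✓)  10100(✓)  10101(✓)  10111(✓)  11000(✓)  11101(✓)  11111(✓)
size-2^1 implicants → -0000  -0101(✓)  -0111(✓)  -1101(✓)  -1111(✓)  0-010(✓)  0-101(✓)  0-110(✓)  0-111(✓)  00-10(✓)  000-0  001-1(✓)  0011-(✓)  01-01(✓)  01-10(✓)  01-11(✓)  010-1(✓)  0101-(✓)  011-0(✓)  011-1(✓)  0110-(✓)  0111-(✓)  1-000  1-101(✓)  1-111(✓)  10-00(✓)  10-01(✓)  10-11(✓)  100-1(✓)  1000-(✓)  101-1(✓)  1010-(✓)  111-1(✓)
size-2^2 implicants → --101(✓)  --111(✓)  -01-1(✓)  -11-1(✓)  0--10  0-1-1(✓)  0-11-  01--1  01-1-  011--  1-1-1(✓)  10--1  10-0-
size-2^3 implicants → --1-1
Unchecked terms (primes): --1-1, -0000, 0--10, 0-11-, 000-0, 01--1, 01-1-, 011--, 1-000, 10--1, 10-0-
Minterm coverage:
  m0 ⊆ -0000,000-0
  m2 ⊆ 0--10,000-0
  m5 ⊆ --1-1 [E]
  m6 ⊆ 0--10,0-11-
  m7 ⊆ --1-1,0-11-
  m9 ⊆ 01--1 [E]
  m10 ⊆ 0--10,01-1-
  m12 ⊆ 011-- [E]
  m13 ⊆ --1-1,01--1,011--
  m14 ⊆ 0--10,0-11-,01-1-,011--
  m15 ⊆ --1-1,0-11-,01--1,01-1-,011--
  m16 ⊆ -0000,1-000,10-0-
  m17 ⊆ 10--1,10-0-
  m20 ⊆ 10-0- [E]
  m21 ⊆ --1-1,10--1,10-0-
  m23 ⊆ --1-1,10--1
  m24 ⊆ 1-000 [E]
  m31 ⊆ --1-1 [E]
E = {--1-1, 01--1, 011--, 1-000, 10-0-}
Petrick residual → -0000, 0--10
Cover = ce + b'c'd'e' + a'de' + a'be + a'bc + ac'd'e' + ab'd'  |cover|=7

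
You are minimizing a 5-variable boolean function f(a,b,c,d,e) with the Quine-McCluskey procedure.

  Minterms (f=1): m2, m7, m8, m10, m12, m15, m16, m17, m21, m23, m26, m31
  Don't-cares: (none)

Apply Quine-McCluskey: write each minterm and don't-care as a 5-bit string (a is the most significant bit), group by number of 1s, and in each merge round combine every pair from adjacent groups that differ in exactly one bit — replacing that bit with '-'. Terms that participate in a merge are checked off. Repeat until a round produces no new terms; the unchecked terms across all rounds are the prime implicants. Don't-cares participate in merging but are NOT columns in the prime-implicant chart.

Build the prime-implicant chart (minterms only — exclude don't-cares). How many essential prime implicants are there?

Round 0: 00010✓ 00111✓ 01000✓ 01010✓ 01100✓ 01111✓ 10000✓ 10001✓ 10101✓ 10111✓ 11010✓ 11111✓
Round 1: -0111✓ -1010 -1111✓ 0-010 0-111✓ 01-00 010-0 1-111✓ 10-01 1000- 101-1
Round 2: --111
PIs = {--111, -1010, 0-010, 01-00, 010-0, 10-01, 1000-, 101-1}
Coverage chart:
  m2: 0-010 ←essential
  m7: --111 ←essential
  m8: 01-00,010-0
  m10: -1010,0-010,010-0
  m12: 01-00 ←essential
  m15: --111 ←essential
  m16: 1000- ←essential
  m17: 10-01,1000-
  m21: 10-01,101-1
  m23: --111,101-1
  m26: -1010 ←essential
  m31: --111 ←essential
Essential: --111, -1010, 0-010, 01-00, 1000-

5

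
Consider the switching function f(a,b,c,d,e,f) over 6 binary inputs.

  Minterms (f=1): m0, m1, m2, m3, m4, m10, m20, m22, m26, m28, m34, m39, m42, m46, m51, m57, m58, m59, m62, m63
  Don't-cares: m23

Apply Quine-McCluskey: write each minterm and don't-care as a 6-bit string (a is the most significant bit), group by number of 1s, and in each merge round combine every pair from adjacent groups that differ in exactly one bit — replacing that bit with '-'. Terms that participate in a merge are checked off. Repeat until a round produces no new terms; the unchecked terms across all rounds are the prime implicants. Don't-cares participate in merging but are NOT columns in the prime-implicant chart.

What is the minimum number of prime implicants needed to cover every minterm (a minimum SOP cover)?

11

size-2^0 implicants → 000000(✓)  000001(✓)  000010(✓)  000011(✓)  000100(✓)  001010(✓)  010100(✓)  010110(✓)  010111(✓)  011010(✓)  011100(✓)  100010(✓)  100111  101010(✓)  101110(✓)  110011(✓)  111001(✓)  111010(✓)  111011(✓)  111110(✓)  111111(✓)
size-2^1 implicants → -00010(✓)  -01010(✓)  -11010(✓)  0-0100  0-1010(✓)  00-010(✓)  000-00  0000-0(✓)  0000-1(✓)  00000-(✓)  00001-(✓)  01-100  0101-0  01011-  1-1010(✓)  1-1110(✓)  10-010(✓)  101-10(✓)  11-011  111-10(✓)  111-11(✓)  1110-1  11101-(✓)  11111-(✓)
size-2^2 implicants → --1010  -0-010  0000--  1-1-10  111-1-
Unchecked terms (primes): --1010, -0-010, 0-0100, 000-00, 0000--, 01-100, 0101-0, 01011-, 1-1-10, 100111, 11-011, 111-1-, 1110-1
Minterm coverage:
  m0 ⊆ 000-00,0000--
  m1 ⊆ 0000-- [E]
  m2 ⊆ -0-010,0000--
  m3 ⊆ 0000-- [E]
  m4 ⊆ 0-0100,000-00
  m10 ⊆ --1010,-0-010
  m20 ⊆ 0-0100,01-100,0101-0
  m22 ⊆ 0101-0,01011-
  m26 ⊆ --1010 [E]
  m28 ⊆ 01-100 [E]
  m34 ⊆ -0-010 [E]
  m39 ⊆ 100111 [E]
  m42 ⊆ --1010,-0-010,1-1-10
  m46 ⊆ 1-1-10 [E]
  m51 ⊆ 11-011 [E]
  m57 ⊆ 1110-1 [E]
  m58 ⊆ --1010,1-1-10,111-1-
  m59 ⊆ 11-011,111-1-,1110-1
  m62 ⊆ 1-1-10,111-1-
  m63 ⊆ 111-1- [E]
E = {--1010, -0-010, 0000--, 01-100, 1-1-10, 100111, 11-011, 111-1-, 1110-1}
Petrick residual → 0-0100, 0101-0
Cover = cd'ef' + b'd'ef' + a'c'de'f' + a'b'c'd' + a'bde'f' + a'bc'df' + acef' + ab'c'def + abd'ef + abce + abcd'f  |cover|=11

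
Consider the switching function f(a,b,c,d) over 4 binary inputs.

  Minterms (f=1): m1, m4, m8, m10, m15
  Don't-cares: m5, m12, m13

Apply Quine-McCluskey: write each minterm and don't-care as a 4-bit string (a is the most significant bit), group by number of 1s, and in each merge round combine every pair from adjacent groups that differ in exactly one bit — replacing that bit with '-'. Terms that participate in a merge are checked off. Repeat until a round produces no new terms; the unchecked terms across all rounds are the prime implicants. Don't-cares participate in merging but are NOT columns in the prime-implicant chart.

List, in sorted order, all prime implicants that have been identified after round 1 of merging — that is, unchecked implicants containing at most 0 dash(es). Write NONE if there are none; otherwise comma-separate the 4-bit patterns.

NONE

size-2^0 implicants → 0001(✓)  0100(✓)  0101(✓)  1000(✓)  1010(✓)  1100(✓)  1101(✓)  1111(✓)
size-2^1 implicants → -100(✓)  -101(✓)  0-01  010-(✓)  1-00  10-0  11-1  110-(✓)
size-2^2 implicants → -10-
Unchecked terms (primes): -10-, 0-01, 1-00, 10-0, 11-1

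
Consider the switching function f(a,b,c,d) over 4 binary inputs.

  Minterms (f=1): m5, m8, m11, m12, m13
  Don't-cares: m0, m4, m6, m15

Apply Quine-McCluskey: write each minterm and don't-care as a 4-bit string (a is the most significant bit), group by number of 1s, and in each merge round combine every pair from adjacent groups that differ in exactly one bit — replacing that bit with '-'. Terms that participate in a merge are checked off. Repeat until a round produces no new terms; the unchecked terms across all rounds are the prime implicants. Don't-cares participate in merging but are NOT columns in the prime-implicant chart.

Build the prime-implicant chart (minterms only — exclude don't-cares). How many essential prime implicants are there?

3

Round 0: 0000✓ 0100✓ 0101✓ 0110✓ 1000✓ 1011✓ 1100✓ 1101✓ 1111✓
Round 1: -000✓ -100✓ -101✓ 0-00✓ 01-0 010-✓ 1-00✓ 1-11 11-1 110-✓
Round 2: --00 -10-
PIs = {--00, -10-, 01-0, 1-11, 11-1}
Coverage chart:
  m5: -10- ←essential
  m8: --00 ←essential
  m11: 1-11 ←essential
  m12: --00,-10-
  m13: -10-,11-1
Essential: --00, -10-, 1-11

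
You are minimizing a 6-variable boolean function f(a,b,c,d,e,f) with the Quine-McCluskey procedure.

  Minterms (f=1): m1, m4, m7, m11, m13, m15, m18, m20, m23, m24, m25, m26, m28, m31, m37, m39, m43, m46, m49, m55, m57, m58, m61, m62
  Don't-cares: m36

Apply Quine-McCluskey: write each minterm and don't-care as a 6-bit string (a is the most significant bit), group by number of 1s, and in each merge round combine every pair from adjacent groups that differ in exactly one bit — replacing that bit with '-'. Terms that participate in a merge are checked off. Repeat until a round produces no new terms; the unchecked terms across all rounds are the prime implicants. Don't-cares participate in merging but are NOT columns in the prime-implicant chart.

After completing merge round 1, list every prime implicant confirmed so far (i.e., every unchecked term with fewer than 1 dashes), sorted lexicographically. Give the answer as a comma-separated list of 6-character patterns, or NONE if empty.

Round 0: 000001 000100✓ 000111✓ 001011✓ 001101✓ 001111✓ 010010✓ 010100✓ 010111✓ 011000✓ 011001✓ 011010✓ 011100✓ 011111✓ 100100✓ 100101✓ 100111✓ 101011✓ 101110✓ 110001✓ 110111✓ 111001✓ 111010✓ 111101✓ 111110✓
Round 1: -00100 -00111✓ -01011 -10111✓ -11001 -11010 0-0100 0-0111✓ 0-1111✓ 00-111✓ 001-11 0011-1 01-010 01-100 01-111✓ 011-00 0110-0 01100- 1-0111✓ 1-1110 1001-1 10010- 11-001 111-01 111-10
Round 2: --0111 0--111
PIs = {--0111, -00100, -01011, -11001, -11010, 0--111, 0-0100, 000001, 001-11, 0011-1, 01-010, 01-100, 011-00, 0110-0, 01100-, 1-1110, 1001-1, 10010-, 11-001, 111-01, 111-10}

000001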